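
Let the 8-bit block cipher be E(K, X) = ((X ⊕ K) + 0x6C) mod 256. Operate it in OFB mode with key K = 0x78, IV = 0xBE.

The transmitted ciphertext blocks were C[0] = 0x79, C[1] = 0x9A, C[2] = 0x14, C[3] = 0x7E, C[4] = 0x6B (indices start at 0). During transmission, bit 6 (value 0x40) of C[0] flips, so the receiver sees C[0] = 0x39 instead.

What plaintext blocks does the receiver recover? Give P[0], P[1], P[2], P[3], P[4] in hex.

OFB decryption: S_i = E(K, S_{i−1}) with S_{−1} = IV; P_i = C_i ⊕ S_i.
Only C[0] changed, to 0x39. In OFB, a change in C_i flips the same bit in P_i only; the keystream is unaffected. Decrypting the received ciphertext:
P[0]: S = E(K, 0xBE) = 0x32; 0x39 ⊕ 0x32 = 0x0B.
P[1]: S = E(K, 0x32) = 0xB6; 0x9A ⊕ 0xB6 = 0x2C.
P[2]: S = E(K, 0xB6) = 0x3A; 0x14 ⊕ 0x3A = 0x2E.
P[3]: S = E(K, 0x3A) = 0xAE; 0x7E ⊕ 0xAE = 0xD0.
P[4]: S = E(K, 0xAE) = 0x42; 0x6B ⊕ 0x42 = 0x29.
Blocks that differ from the original plaintext: P[0].

P[0] = 0x0B, P[1] = 0x2C, P[2] = 0x2E, P[3] = 0xD0, P[4] = 0x29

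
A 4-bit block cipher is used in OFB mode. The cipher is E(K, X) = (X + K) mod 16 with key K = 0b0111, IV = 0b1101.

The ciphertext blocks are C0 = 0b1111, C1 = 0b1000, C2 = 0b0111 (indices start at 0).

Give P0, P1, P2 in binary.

P0 = 0b1011, P1 = 0b0011, P2 = 0b0101

OFB decryption: S_i = E(K, S_{i−1}) with S_{−1} = IV; P_i = C_i ⊕ S_i.
P0: S = E(K, 0b1101) = 0b0100; 0b1111 ⊕ 0b0100 = 0b1011.
P1: S = E(K, 0b0100) = 0b1011; 0b1000 ⊕ 0b1011 = 0b0011.
P2: S = E(K, 0b1011) = 0b0010; 0b0111 ⊕ 0b0010 = 0b0101.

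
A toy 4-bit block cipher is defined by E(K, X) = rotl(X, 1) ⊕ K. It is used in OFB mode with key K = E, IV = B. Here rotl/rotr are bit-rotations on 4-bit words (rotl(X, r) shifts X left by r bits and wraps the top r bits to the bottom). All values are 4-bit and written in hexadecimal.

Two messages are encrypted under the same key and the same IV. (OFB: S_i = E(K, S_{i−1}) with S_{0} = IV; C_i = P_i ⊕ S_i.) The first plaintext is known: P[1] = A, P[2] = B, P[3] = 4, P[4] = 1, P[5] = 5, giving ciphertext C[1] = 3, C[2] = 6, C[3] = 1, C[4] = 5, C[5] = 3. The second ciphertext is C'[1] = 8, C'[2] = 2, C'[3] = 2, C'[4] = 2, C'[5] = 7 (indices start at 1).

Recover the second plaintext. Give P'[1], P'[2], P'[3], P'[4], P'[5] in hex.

P'[1] = 1, P'[2] = F, P'[3] = 7, P'[4] = 6, P'[5] = 1

In OFB with a reused IV, both messages share the same keystream S_i, so C_i ⊕ C'_i = P_i ⊕ P'_i and thus P'_i = P_i ⊕ C_i ⊕ C'_i.
P'[1]: A ⊕ 3 ⊕ 8 = 1.
P'[2]: B ⊕ 6 ⊕ 2 = F.
P'[3]: 4 ⊕ 1 ⊕ 2 = 7.
P'[4]: 1 ⊕ 5 ⊕ 2 = 6.
P'[5]: 5 ⊕ 3 ⊕ 7 = 1.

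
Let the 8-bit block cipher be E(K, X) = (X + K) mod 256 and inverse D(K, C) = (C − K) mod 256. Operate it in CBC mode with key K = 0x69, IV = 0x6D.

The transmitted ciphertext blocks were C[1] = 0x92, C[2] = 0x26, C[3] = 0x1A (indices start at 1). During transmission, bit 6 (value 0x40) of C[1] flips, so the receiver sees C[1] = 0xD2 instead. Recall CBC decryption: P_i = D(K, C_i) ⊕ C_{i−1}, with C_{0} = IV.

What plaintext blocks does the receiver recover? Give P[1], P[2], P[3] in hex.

Only C[1] changed, to 0xD2. In CBC, a change in C_i garbles P_i and flips the same bit in P_{i+1}. Decrypting the received ciphertext:
P[1]: D(K, 0xD2) = 0x69; 0x69 ⊕ 0x6D = 0x04.
P[2]: D(K, 0x26) = 0xBD; 0xBD ⊕ 0xD2 = 0x6F.
P[3]: D(K, 0x1A) = 0xB1; 0xB1 ⊕ 0x26 = 0x97.
Blocks that differ from the original plaintext: P[1], P[2].

P[1] = 0x04, P[2] = 0x6F, P[3] = 0x97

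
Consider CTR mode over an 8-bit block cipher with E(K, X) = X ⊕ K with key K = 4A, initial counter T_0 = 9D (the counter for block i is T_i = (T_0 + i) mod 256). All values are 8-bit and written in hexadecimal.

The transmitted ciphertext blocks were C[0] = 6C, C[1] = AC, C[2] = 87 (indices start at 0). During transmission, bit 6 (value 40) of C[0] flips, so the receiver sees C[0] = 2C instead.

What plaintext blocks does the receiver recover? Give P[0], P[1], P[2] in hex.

P[0] = FB, P[1] = 78, P[2] = 52

CTR decryption: S_i = E(K, T_i) where T_i is the counter for block i; P_i = C_i ⊕ S_i.
Only C[0] changed, to 2C. In CTR, a change in C_i flips the same bit in P_i only; the keystream is unaffected. Decrypting the received ciphertext:
P[0]: T = 9D, S = E(K, T) = D7; 2C ⊕ D7 = FB.
P[1]: T = 9E, S = E(K, T) = D4; AC ⊕ D4 = 78.
P[2]: T = 9F, S = E(K, T) = D5; 87 ⊕ D5 = 52.
Blocks that differ from the original plaintext: P[0].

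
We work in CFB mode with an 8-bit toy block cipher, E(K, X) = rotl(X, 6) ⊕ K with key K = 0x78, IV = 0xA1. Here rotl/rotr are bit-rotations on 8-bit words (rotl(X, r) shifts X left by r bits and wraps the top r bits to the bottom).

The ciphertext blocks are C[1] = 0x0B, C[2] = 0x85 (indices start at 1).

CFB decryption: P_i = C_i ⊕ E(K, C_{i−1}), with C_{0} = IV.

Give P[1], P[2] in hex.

P[1] = 0x1B, P[2] = 0x3F

P[1]: E(K, 0xA1) = 0x10; 0x0B ⊕ 0x10 = 0x1B.
P[2]: E(K, 0x0B) = 0xBA; 0x85 ⊕ 0xBA = 0x3F.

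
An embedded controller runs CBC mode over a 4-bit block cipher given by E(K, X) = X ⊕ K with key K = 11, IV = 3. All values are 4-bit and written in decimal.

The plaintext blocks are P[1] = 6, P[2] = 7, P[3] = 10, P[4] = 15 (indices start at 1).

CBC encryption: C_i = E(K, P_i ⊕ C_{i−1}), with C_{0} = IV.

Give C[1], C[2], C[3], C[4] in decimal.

C[1] = 14, C[2] = 2, C[3] = 3, C[4] = 7

C[1]: P[1] ⊕ 3 = 5; E(K, 5) = 14.
C[2]: P[2] ⊕ 14 = 9; E(K, 9) = 2.
C[3]: P[3] ⊕ 2 = 8; E(K, 8) = 3.
C[4]: P[4] ⊕ 3 = 12; E(K, 12) = 7.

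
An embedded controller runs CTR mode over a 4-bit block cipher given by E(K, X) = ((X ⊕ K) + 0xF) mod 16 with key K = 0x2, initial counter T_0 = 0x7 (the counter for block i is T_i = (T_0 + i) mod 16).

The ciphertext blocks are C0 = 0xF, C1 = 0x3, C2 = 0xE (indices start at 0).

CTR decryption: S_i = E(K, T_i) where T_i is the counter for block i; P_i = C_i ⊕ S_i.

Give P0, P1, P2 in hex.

P0 = 0xB, P1 = 0xA, P2 = 0x4

P0: T = 0x7, S = E(K, T) = 0x4; 0xF ⊕ 0x4 = 0xB.
P1: T = 0x8, S = E(K, T) = 0x9; 0x3 ⊕ 0x9 = 0xA.
P2: T = 0x9, S = E(K, T) = 0xA; 0xE ⊕ 0xA = 0x4.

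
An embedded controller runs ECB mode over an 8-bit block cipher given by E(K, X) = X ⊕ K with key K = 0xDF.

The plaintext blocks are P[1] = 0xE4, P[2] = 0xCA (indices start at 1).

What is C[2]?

C[2] = 0x15

ECB encryption: C_i = E(K, P_i).
C[2]: E(K, 0xCA) = 0x15.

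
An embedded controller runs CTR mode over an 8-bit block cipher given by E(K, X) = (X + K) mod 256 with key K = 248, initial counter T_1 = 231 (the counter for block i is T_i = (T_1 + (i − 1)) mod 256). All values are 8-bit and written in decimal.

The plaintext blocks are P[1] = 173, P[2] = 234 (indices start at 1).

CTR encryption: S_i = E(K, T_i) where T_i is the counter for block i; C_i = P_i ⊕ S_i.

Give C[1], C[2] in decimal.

C[1] = 114, C[2] = 10

C[1]: T = 231, S = E(K, T) = 223; 173 ⊕ 223 = 114.
C[2]: T = 232, S = E(K, T) = 224; 234 ⊕ 224 = 10.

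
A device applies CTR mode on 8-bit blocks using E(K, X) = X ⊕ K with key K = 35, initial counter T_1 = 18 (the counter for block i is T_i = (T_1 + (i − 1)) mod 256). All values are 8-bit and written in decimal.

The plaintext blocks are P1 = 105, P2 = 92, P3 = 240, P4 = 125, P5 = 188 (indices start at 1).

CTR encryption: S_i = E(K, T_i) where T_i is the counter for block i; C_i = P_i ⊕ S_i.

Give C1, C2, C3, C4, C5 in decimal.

C1: T = 18, S = E(K, T) = 49; 105 ⊕ 49 = 88.
C2: T = 19, S = E(K, T) = 48; 92 ⊕ 48 = 108.
C3: T = 20, S = E(K, T) = 55; 240 ⊕ 55 = 199.
C4: T = 21, S = E(K, T) = 54; 125 ⊕ 54 = 75.
C5: T = 22, S = E(K, T) = 53; 188 ⊕ 53 = 137.

C1 = 88, C2 = 108, C3 = 199, C4 = 75, C5 = 137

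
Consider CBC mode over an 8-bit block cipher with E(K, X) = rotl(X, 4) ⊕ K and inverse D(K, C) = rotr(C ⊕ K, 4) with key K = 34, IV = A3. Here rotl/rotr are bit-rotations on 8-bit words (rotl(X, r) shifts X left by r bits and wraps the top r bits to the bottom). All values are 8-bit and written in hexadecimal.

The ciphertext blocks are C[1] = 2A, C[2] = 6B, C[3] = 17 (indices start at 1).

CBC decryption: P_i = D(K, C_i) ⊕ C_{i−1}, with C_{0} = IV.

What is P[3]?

P[3]: D(K, 17) = 32; 32 ⊕ 6B = 59.

P[3] = 59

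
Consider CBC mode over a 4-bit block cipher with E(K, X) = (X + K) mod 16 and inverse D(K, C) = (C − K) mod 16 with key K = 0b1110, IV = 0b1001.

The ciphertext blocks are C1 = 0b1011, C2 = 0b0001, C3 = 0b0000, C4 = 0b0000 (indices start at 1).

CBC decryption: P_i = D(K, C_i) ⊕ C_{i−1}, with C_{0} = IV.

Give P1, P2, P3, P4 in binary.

P1: D(K, 0b1011) = 0b1101; 0b1101 ⊕ 0b1001 = 0b0100.
P2: D(K, 0b0001) = 0b0011; 0b0011 ⊕ 0b1011 = 0b1000.
P3: D(K, 0b0000) = 0b0010; 0b0010 ⊕ 0b0001 = 0b0011.
P4: D(K, 0b0000) = 0b0010; 0b0010 ⊕ 0b0000 = 0b0010.

P1 = 0b0100, P2 = 0b1000, P3 = 0b0011, P4 = 0b0010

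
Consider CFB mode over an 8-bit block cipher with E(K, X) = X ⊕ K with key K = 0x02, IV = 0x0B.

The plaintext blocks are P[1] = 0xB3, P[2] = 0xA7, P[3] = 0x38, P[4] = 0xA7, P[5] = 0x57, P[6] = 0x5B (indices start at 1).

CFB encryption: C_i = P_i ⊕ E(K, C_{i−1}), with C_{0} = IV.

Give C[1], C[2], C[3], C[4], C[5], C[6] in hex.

C[1] = 0xBA, C[2] = 0x1F, C[3] = 0x25, C[4] = 0x80, C[5] = 0xD5, C[6] = 0x8C

C[1]: E(K, 0x0B) = 0x09; 0xB3 ⊕ 0x09 = 0xBA.
C[2]: E(K, 0xBA) = 0xB8; 0xA7 ⊕ 0xB8 = 0x1F.
C[3]: E(K, 0x1F) = 0x1D; 0x38 ⊕ 0x1D = 0x25.
C[4]: E(K, 0x25) = 0x27; 0xA7 ⊕ 0x27 = 0x80.
C[5]: E(K, 0x80) = 0x82; 0x57 ⊕ 0x82 = 0xD5.
C[6]: E(K, 0xD5) = 0xD7; 0x5B ⊕ 0xD7 = 0x8C.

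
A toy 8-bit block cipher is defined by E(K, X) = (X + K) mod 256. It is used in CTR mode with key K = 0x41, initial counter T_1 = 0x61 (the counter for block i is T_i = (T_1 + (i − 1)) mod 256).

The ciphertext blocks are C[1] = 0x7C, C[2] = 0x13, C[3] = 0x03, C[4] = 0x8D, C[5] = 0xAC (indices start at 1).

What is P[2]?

P[2] = 0xB0

CTR decryption: S_i = E(K, T_i) where T_i is the counter for block i; P_i = C_i ⊕ S_i.
P[2]: T = 0x62, S = E(K, T) = 0xA3; 0x13 ⊕ 0xA3 = 0xB0.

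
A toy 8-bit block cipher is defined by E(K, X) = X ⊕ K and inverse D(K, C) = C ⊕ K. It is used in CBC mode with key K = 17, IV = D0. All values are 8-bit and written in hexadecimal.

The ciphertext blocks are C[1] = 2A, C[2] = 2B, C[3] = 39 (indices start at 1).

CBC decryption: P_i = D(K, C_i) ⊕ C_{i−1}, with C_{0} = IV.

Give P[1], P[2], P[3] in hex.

P[1] = ED, P[2] = 16, P[3] = 05

P[1]: D(K, 2A) = 3D; 3D ⊕ D0 = ED.
P[2]: D(K, 2B) = 3C; 3C ⊕ 2A = 16.
P[3]: D(K, 39) = 2E; 2E ⊕ 2B = 05.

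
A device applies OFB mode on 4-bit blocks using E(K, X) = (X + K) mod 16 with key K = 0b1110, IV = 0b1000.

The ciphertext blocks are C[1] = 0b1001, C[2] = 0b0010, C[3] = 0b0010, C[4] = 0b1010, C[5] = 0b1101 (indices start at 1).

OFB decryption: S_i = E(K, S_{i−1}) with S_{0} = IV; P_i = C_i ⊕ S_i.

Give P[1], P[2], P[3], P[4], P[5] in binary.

P[1]: S = E(K, 0b1000) = 0b0110; 0b1001 ⊕ 0b0110 = 0b1111.
P[2]: S = E(K, 0b0110) = 0b0100; 0b0010 ⊕ 0b0100 = 0b0110.
P[3]: S = E(K, 0b0100) = 0b0010; 0b0010 ⊕ 0b0010 = 0b0000.
P[4]: S = E(K, 0b0010) = 0b0000; 0b1010 ⊕ 0b0000 = 0b1010.
P[5]: S = E(K, 0b0000) = 0b1110; 0b1101 ⊕ 0b1110 = 0b0011.

P[1] = 0b1111, P[2] = 0b0110, P[3] = 0b0000, P[4] = 0b1010, P[5] = 0b0011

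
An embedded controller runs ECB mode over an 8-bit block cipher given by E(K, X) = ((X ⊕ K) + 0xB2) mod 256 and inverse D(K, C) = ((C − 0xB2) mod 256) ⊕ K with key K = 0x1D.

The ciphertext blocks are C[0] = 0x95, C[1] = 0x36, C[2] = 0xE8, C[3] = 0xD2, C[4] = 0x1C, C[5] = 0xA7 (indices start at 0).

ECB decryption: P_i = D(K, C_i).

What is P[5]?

P[5] = 0xE8

P[5]: D(K, 0xA7) = 0xE8.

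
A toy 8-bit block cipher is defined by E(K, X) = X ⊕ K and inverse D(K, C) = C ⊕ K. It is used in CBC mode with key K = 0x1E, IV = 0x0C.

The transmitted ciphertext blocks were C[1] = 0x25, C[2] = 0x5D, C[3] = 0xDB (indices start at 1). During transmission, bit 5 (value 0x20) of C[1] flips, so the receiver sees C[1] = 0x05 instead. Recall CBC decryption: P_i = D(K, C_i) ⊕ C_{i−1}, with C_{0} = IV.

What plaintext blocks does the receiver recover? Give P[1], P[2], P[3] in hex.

P[1] = 0x17, P[2] = 0x46, P[3] = 0x98

Only C[1] changed, to 0x05. In CBC, a change in C_i garbles P_i and flips the same bit in P_{i+1}. Decrypting the received ciphertext:
P[1]: D(K, 0x05) = 0x1B; 0x1B ⊕ 0x0C = 0x17.
P[2]: D(K, 0x5D) = 0x43; 0x43 ⊕ 0x05 = 0x46.
P[3]: D(K, 0xDB) = 0xC5; 0xC5 ⊕ 0x5D = 0x98.
Blocks that differ from the original plaintext: P[1], P[2].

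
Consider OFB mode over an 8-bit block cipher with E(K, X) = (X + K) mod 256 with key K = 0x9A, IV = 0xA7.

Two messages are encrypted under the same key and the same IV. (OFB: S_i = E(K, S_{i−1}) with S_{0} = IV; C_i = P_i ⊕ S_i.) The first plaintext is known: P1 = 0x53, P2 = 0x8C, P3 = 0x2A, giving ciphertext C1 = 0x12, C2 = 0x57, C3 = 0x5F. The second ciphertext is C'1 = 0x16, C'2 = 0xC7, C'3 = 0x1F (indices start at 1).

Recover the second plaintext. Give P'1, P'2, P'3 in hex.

In OFB with a reused IV, both messages share the same keystream S_i, so C_i ⊕ C'_i = P_i ⊕ P'_i and thus P'_i = P_i ⊕ C_i ⊕ C'_i.
P'1: 0x53 ⊕ 0x12 ⊕ 0x16 = 0x57.
P'2: 0x8C ⊕ 0x57 ⊕ 0xC7 = 0x1C.
P'3: 0x2A ⊕ 0x5F ⊕ 0x1F = 0x6A.

P'1 = 0x57, P'2 = 0x1C, P'3 = 0x6A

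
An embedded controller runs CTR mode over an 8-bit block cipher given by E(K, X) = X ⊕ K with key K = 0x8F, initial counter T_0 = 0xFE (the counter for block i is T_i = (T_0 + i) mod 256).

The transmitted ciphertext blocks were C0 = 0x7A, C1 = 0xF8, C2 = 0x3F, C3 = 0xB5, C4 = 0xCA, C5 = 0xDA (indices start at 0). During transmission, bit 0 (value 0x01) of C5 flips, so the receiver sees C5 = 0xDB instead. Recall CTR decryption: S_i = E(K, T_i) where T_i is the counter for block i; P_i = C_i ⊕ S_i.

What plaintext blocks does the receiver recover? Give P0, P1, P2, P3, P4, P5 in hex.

P0 = 0x0B, P1 = 0x88, P2 = 0xB0, P3 = 0x3B, P4 = 0x47, P5 = 0x57

Only C5 changed, to 0xDB. In CTR, a change in C_i flips the same bit in P_i only; the keystream is unaffected. Decrypting the received ciphertext:
P0: T = 0xFE, S = E(K, T) = 0x71; 0x7A ⊕ 0x71 = 0x0B.
P1: T = 0xFF, S = E(K, T) = 0x70; 0xF8 ⊕ 0x70 = 0x88.
P2: T = 0x00, S = E(K, T) = 0x8F; 0x3F ⊕ 0x8F = 0xB0.
P3: T = 0x01, S = E(K, T) = 0x8E; 0xB5 ⊕ 0x8E = 0x3B.
P4: T = 0x02, S = E(K, T) = 0x8D; 0xCA ⊕ 0x8D = 0x47.
P5: T = 0x03, S = E(K, T) = 0x8C; 0xDB ⊕ 0x8C = 0x57.
Blocks that differ from the original plaintext: P5.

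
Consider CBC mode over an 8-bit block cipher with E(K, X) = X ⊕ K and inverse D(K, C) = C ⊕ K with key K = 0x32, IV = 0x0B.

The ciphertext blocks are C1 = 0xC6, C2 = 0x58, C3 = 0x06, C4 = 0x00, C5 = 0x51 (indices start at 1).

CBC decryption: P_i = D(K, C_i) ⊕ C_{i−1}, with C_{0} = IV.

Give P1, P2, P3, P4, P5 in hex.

P1: D(K, 0xC6) = 0xF4; 0xF4 ⊕ 0x0B = 0xFF.
P2: D(K, 0x58) = 0x6A; 0x6A ⊕ 0xC6 = 0xAC.
P3: D(K, 0x06) = 0x34; 0x34 ⊕ 0x58 = 0x6C.
P4: D(K, 0x00) = 0x32; 0x32 ⊕ 0x06 = 0x34.
P5: D(K, 0x51) = 0x63; 0x63 ⊕ 0x00 = 0x63.

P1 = 0xFF, P2 = 0xAC, P3 = 0x6C, P4 = 0x34, P5 = 0x63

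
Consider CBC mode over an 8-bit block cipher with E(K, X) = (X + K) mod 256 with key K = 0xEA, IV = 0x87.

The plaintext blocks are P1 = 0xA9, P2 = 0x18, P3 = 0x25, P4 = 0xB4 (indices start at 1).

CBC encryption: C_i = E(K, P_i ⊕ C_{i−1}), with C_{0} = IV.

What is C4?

C1: P1 ⊕ 0x87 = 0x2E; E(K, 0x2E) = 0x18.
C2: P2 ⊕ 0x18 = 0x00; E(K, 0x00) = 0xEA.
C3: P3 ⊕ 0xEA = 0xCF; E(K, 0xCF) = 0xB9.
C4: P4 ⊕ 0xB9 = 0x0D; E(K, 0x0D) = 0xF7.

C4 = 0xF7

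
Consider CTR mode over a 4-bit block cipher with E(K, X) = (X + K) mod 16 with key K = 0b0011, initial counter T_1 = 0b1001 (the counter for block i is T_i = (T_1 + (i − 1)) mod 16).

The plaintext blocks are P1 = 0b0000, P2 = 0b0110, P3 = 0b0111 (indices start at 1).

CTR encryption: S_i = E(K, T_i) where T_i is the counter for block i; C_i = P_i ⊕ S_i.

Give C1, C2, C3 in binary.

C1 = 0b1100, C2 = 0b1011, C3 = 0b1001

C1: T = 0b1001, S = E(K, T) = 0b1100; 0b0000 ⊕ 0b1100 = 0b1100.
C2: T = 0b1010, S = E(K, T) = 0b1101; 0b0110 ⊕ 0b1101 = 0b1011.
C3: T = 0b1011, S = E(K, T) = 0b1110; 0b0111 ⊕ 0b1110 = 0b1001.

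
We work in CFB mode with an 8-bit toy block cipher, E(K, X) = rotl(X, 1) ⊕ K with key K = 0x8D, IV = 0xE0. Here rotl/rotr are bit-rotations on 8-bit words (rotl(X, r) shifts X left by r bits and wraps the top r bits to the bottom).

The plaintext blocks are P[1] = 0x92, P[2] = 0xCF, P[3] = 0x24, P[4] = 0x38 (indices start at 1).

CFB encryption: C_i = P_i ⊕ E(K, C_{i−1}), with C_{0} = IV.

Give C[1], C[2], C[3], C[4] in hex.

C[1]: E(K, 0xE0) = 0x4C; 0x92 ⊕ 0x4C = 0xDE.
C[2]: E(K, 0xDE) = 0x30; 0xCF ⊕ 0x30 = 0xFF.
C[3]: E(K, 0xFF) = 0x72; 0x24 ⊕ 0x72 = 0x56.
C[4]: E(K, 0x56) = 0x21; 0x38 ⊕ 0x21 = 0x19.

C[1] = 0xDE, C[2] = 0xFF, C[3] = 0x56, C[4] = 0x19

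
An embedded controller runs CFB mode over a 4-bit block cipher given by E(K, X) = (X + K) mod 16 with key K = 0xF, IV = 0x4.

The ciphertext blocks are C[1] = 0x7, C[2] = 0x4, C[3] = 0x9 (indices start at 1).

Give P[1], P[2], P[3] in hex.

P[1] = 0x4, P[2] = 0x2, P[3] = 0xA

CFB decryption: P_i = C_i ⊕ E(K, C_{i−1}), with C_{0} = IV.
P[1]: E(K, 0x4) = 0x3; 0x7 ⊕ 0x3 = 0x4.
P[2]: E(K, 0x7) = 0x6; 0x4 ⊕ 0x6 = 0x2.
P[3]: E(K, 0x4) = 0x3; 0x9 ⊕ 0x3 = 0xA.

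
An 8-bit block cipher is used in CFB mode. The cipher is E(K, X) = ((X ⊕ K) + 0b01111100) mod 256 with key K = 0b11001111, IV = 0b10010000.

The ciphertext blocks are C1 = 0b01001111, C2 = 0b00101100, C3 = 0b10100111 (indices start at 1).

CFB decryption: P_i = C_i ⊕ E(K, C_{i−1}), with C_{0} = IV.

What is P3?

P3: E(K, 0b00101100) = 0b01011111; 0b10100111 ⊕ 0b01011111 = 0b11111000.

P3 = 0b11111000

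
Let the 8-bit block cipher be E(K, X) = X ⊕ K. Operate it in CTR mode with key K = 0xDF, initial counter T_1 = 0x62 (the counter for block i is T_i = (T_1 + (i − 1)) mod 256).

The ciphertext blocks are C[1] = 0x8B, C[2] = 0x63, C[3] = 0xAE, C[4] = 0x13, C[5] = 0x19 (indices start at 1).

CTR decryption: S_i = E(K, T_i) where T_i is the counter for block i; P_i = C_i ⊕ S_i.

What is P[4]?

P[4]: T = 0x65, S = E(K, T) = 0xBA; 0x13 ⊕ 0xBA = 0xA9.

P[4] = 0xA9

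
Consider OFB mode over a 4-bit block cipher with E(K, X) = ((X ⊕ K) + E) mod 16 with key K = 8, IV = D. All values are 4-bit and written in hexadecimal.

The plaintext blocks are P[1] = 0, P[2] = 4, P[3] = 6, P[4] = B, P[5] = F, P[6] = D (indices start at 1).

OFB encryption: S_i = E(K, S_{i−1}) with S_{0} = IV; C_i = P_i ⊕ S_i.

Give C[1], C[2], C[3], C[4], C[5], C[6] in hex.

C[1]: S = E(K, D) = 3; 0 ⊕ 3 = 3.
C[2]: S = E(K, 3) = 9; 4 ⊕ 9 = D.
C[3]: S = E(K, 9) = F; 6 ⊕ F = 9.
C[4]: S = E(K, F) = 5; B ⊕ 5 = E.
C[5]: S = E(K, 5) = B; F ⊕ B = 4.
C[6]: S = E(K, B) = 1; D ⊕ 1 = C.

C[1] = 3, C[2] = D, C[3] = 9, C[4] = E, C[5] = 4, C[6] = C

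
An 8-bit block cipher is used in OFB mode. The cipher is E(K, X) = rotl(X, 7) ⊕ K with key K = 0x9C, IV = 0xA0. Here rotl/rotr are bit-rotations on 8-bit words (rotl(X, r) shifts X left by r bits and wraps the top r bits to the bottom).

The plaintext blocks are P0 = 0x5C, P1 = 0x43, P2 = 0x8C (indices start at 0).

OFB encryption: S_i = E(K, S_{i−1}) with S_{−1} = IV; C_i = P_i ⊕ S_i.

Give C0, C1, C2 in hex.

C0 = 0x90, C1 = 0xB9, C2 = 0x6D

C0: S = E(K, 0xA0) = 0xCC; 0x5C ⊕ 0xCC = 0x90.
C1: S = E(K, 0xCC) = 0xFA; 0x43 ⊕ 0xFA = 0xB9.
C2: S = E(K, 0xFA) = 0xE1; 0x8C ⊕ 0xE1 = 0x6D.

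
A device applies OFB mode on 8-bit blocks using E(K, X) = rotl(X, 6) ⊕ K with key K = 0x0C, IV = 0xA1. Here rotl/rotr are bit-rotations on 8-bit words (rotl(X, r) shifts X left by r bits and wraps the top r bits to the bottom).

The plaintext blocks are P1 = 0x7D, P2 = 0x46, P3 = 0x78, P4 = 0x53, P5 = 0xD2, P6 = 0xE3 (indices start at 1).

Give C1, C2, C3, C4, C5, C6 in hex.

C1 = 0x19, C2 = 0x53, C3 = 0x31, C4 = 0x0D, C5 = 0x49, C6 = 0x09

OFB encryption: S_i = E(K, S_{i−1}) with S_{0} = IV; C_i = P_i ⊕ S_i.
C1: S = E(K, 0xA1) = 0x64; 0x7D ⊕ 0x64 = 0x19.
C2: S = E(K, 0x64) = 0x15; 0x46 ⊕ 0x15 = 0x53.
C3: S = E(K, 0x15) = 0x49; 0x78 ⊕ 0x49 = 0x31.
C4: S = E(K, 0x49) = 0x5E; 0x53 ⊕ 0x5E = 0x0D.
C5: S = E(K, 0x5E) = 0x9B; 0xD2 ⊕ 0x9B = 0x49.
C6: S = E(K, 0x9B) = 0xEA; 0xE3 ⊕ 0xEA = 0x09.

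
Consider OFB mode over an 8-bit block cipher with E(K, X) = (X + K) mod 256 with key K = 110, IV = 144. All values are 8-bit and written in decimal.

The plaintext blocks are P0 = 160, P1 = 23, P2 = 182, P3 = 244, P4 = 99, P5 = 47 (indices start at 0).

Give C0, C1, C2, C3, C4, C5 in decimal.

C0 = 94, C1 = 123, C2 = 108, C3 = 188, C4 = 213, C5 = 11

OFB encryption: S_i = E(K, S_{i−1}) with S_{−1} = IV; C_i = P_i ⊕ S_i.
C0: S = E(K, 144) = 254; 160 ⊕ 254 = 94.
C1: S = E(K, 254) = 108; 23 ⊕ 108 = 123.
C2: S = E(K, 108) = 218; 182 ⊕ 218 = 108.
C3: S = E(K, 218) = 72; 244 ⊕ 72 = 188.
C4: S = E(K, 72) = 182; 99 ⊕ 182 = 213.
C5: S = E(K, 182) = 36; 47 ⊕ 36 = 11.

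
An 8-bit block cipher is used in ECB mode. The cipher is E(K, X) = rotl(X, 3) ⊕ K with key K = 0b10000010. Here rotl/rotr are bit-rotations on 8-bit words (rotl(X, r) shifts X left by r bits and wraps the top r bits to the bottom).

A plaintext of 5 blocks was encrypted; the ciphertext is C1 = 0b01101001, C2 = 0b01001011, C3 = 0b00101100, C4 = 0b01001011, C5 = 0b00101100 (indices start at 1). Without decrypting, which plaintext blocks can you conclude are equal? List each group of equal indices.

P2 = P4; P3 = P5

ECB encrypts each block independently with the same key, so equal ciphertext blocks imply equal plaintext blocks.
C2 = C4 = 0b01001011, so P2 = P4.
C3 = C5 = 0b00101100, so P3 = P5.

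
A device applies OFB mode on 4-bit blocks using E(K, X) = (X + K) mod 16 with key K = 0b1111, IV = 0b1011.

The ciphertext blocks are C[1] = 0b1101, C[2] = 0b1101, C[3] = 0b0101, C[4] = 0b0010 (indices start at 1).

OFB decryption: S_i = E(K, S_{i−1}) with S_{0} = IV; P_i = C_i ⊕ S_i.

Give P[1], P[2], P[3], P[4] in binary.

P[1]: S = E(K, 0b1011) = 0b1010; 0b1101 ⊕ 0b1010 = 0b0111.
P[2]: S = E(K, 0b1010) = 0b1001; 0b1101 ⊕ 0b1001 = 0b0100.
P[3]: S = E(K, 0b1001) = 0b1000; 0b0101 ⊕ 0b1000 = 0b1101.
P[4]: S = E(K, 0b1000) = 0b0111; 0b0010 ⊕ 0b0111 = 0b0101.

P[1] = 0b0111, P[2] = 0b0100, P[3] = 0b1101, P[4] = 0b0101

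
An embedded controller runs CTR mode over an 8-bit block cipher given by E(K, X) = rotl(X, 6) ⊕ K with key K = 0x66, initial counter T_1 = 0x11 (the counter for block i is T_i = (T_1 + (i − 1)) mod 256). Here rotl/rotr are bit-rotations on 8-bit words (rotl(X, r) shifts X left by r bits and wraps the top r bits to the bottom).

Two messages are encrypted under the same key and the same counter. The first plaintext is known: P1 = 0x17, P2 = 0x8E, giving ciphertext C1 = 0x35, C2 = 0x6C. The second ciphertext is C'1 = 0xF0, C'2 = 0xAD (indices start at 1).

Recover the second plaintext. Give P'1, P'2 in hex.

P'1 = 0xD2, P'2 = 0x4F

In CTR with a reused counter, both messages share the same keystream S_i, so C_i ⊕ C'_i = P_i ⊕ P'_i and thus P'_i = P_i ⊕ C_i ⊕ C'_i.
P'1: 0x17 ⊕ 0x35 ⊕ 0xF0 = 0xD2.
P'2: 0x8E ⊕ 0x6C ⊕ 0xAD = 0x4F.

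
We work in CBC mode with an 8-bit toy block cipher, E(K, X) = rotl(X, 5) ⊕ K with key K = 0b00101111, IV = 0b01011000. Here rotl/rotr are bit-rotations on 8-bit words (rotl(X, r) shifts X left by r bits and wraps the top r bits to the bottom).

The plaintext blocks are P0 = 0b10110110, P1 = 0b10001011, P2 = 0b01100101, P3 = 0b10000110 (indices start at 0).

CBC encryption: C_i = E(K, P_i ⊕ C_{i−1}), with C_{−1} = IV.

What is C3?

C3 = 0b10001111

C0: P0 ⊕ 0b01011000 = 0b11101110; E(K, 0b11101110) = 0b11110010.
C1: P1 ⊕ 0b11110010 = 0b01111001; E(K, 0b01111001) = 0b00000000.
C2: P2 ⊕ 0b00000000 = 0b01100101; E(K, 0b01100101) = 0b10000011.
C3: P3 ⊕ 0b10000011 = 0b00000101; E(K, 0b00000101) = 0b10001111.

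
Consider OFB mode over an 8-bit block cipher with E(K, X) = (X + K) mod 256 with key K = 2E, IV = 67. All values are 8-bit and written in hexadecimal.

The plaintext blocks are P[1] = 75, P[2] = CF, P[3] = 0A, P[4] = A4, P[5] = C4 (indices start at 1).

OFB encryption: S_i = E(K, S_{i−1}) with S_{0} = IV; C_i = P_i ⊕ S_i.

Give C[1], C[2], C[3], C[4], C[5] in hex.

C[1] = E0, C[2] = 0C, C[3] = FB, C[4] = BB, C[5] = 89

C[1]: S = E(K, 67) = 95; 75 ⊕ 95 = E0.
C[2]: S = E(K, 95) = C3; CF ⊕ C3 = 0C.
C[3]: S = E(K, C3) = F1; 0A ⊕ F1 = FB.
C[4]: S = E(K, F1) = 1F; A4 ⊕ 1F = BB.
C[5]: S = E(K, 1F) = 4D; C4 ⊕ 4D = 89.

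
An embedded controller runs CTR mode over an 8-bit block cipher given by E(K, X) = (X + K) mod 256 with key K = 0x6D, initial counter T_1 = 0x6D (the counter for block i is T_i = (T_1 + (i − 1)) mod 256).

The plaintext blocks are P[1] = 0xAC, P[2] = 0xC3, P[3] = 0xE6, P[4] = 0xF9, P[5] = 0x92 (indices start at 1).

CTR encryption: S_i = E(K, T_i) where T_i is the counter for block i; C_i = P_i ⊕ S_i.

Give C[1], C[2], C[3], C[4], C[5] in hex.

C[1]: T = 0x6D, S = E(K, T) = 0xDA; 0xAC ⊕ 0xDA = 0x76.
C[2]: T = 0x6E, S = E(K, T) = 0xDB; 0xC3 ⊕ 0xDB = 0x18.
C[3]: T = 0x6F, S = E(K, T) = 0xDC; 0xE6 ⊕ 0xDC = 0x3A.
C[4]: T = 0x70, S = E(K, T) = 0xDD; 0xF9 ⊕ 0xDD = 0x24.
C[5]: T = 0x71, S = E(K, T) = 0xDE; 0x92 ⊕ 0xDE = 0x4C.

C[1] = 0x76, C[2] = 0x18, C[3] = 0x3A, C[4] = 0x24, C[5] = 0x4C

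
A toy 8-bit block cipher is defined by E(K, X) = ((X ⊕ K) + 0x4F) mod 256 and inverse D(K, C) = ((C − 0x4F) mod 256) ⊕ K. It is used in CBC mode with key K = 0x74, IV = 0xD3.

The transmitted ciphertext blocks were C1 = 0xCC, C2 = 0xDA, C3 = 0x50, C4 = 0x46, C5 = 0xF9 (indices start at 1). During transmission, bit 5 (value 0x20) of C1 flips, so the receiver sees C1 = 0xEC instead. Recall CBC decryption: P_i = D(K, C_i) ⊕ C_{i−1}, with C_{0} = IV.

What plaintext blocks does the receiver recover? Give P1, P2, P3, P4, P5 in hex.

P1 = 0x3A, P2 = 0x13, P3 = 0xAF, P4 = 0xD3, P5 = 0x98

Only C1 changed, to 0xEC. In CBC, a change in C_i garbles P_i and flips the same bit in P_{i+1}. Decrypting the received ciphertext:
P1: D(K, 0xEC) = 0xE9; 0xE9 ⊕ 0xD3 = 0x3A.
P2: D(K, 0xDA) = 0xFF; 0xFF ⊕ 0xEC = 0x13.
P3: D(K, 0x50) = 0x75; 0x75 ⊕ 0xDA = 0xAF.
P4: D(K, 0x46) = 0x83; 0x83 ⊕ 0x50 = 0xD3.
P5: D(K, 0xF9) = 0xDE; 0xDE ⊕ 0x46 = 0x98.
Blocks that differ from the original plaintext: P1, P2.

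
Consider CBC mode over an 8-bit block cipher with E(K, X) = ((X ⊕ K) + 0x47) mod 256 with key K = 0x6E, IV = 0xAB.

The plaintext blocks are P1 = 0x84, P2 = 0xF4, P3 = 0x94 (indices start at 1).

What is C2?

C2 = 0x59

CBC encryption: C_i = E(K, P_i ⊕ C_{i−1}), with C_{0} = IV.
C1: P1 ⊕ 0xAB = 0x2F; E(K, 0x2F) = 0x88.
C2: P2 ⊕ 0x88 = 0x7C; E(K, 0x7C) = 0x59.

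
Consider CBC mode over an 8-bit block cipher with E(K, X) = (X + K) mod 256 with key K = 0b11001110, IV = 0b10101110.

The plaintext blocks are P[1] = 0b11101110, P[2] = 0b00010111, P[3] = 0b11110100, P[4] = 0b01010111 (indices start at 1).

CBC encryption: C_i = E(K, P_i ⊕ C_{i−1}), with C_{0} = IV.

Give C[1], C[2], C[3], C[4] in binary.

C[1]: P[1] ⊕ 0b10101110 = 0b01000000; E(K, 0b01000000) = 0b00001110.
C[2]: P[2] ⊕ 0b00001110 = 0b00011001; E(K, 0b00011001) = 0b11100111.
C[3]: P[3] ⊕ 0b11100111 = 0b00010011; E(K, 0b00010011) = 0b11100001.
C[4]: P[4] ⊕ 0b11100001 = 0b10110110; E(K, 0b10110110) = 0b10000100.

C[1] = 0b00001110, C[2] = 0b11100111, C[3] = 0b11100001, C[4] = 0b10000100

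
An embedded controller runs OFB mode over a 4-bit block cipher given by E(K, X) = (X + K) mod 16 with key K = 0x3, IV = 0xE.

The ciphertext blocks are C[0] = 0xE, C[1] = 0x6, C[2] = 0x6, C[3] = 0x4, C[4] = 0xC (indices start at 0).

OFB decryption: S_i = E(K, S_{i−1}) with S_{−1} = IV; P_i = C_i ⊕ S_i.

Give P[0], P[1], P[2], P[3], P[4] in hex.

P[0] = 0xF, P[1] = 0x2, P[2] = 0x1, P[3] = 0xE, P[4] = 0x1

P[0]: S = E(K, 0xE) = 0x1; 0xE ⊕ 0x1 = 0xF.
P[1]: S = E(K, 0x1) = 0x4; 0x6 ⊕ 0x4 = 0x2.
P[2]: S = E(K, 0x4) = 0x7; 0x6 ⊕ 0x7 = 0x1.
P[3]: S = E(K, 0x7) = 0xA; 0x4 ⊕ 0xA = 0xE.
P[4]: S = E(K, 0xA) = 0xD; 0xC ⊕ 0xD = 0x1.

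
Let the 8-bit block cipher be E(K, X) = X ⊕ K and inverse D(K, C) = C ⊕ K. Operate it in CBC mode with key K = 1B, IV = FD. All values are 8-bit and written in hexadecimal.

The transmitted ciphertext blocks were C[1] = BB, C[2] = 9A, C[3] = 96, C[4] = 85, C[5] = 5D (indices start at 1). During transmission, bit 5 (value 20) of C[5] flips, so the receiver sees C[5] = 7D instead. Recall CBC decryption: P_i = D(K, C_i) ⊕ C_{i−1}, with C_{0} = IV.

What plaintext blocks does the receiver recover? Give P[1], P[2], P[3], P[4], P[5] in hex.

P[1] = 5D, P[2] = 3A, P[3] = 17, P[4] = 08, P[5] = E3

Only C[5] changed, to 7D. In CBC, a change in C_i garbles P_i and flips the same bit in P_{i+1}. Decrypting the received ciphertext:
P[1]: D(K, BB) = A0; A0 ⊕ FD = 5D.
P[2]: D(K, 9A) = 81; 81 ⊕ BB = 3A.
P[3]: D(K, 96) = 8D; 8D ⊕ 9A = 17.
P[4]: D(K, 85) = 9E; 9E ⊕ 96 = 08.
P[5]: D(K, 7D) = 66; 66 ⊕ 85 = E3.
Blocks that differ from the original plaintext: P[5].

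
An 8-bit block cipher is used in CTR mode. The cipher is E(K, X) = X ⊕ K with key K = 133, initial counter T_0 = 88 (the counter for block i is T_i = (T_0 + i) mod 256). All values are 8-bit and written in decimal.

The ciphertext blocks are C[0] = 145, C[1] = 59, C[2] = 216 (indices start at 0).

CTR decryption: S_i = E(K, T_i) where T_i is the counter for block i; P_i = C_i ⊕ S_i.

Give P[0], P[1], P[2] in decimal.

P[0] = 76, P[1] = 231, P[2] = 7

P[0]: T = 88, S = E(K, T) = 221; 145 ⊕ 221 = 76.
P[1]: T = 89, S = E(K, T) = 220; 59 ⊕ 220 = 231.
P[2]: T = 90, S = E(K, T) = 223; 216 ⊕ 223 = 7.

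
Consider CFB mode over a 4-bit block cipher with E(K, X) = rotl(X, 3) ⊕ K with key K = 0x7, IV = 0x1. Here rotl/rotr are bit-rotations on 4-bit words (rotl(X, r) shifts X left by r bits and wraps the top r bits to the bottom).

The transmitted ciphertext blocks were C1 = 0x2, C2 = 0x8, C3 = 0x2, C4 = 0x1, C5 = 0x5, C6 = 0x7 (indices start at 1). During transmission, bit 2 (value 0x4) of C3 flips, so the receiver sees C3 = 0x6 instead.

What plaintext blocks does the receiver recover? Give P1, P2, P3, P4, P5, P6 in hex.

P1 = 0xD, P2 = 0xE, P3 = 0x5, P4 = 0x5, P5 = 0xA, P6 = 0xA

CFB decryption: P_i = C_i ⊕ E(K, C_{i−1}), with C_{0} = IV.
Only C3 changed, to 0x6. In CFB, a change in C_i flips the same bit in P_i and garbles P_{i+1}. Decrypting the received ciphertext:
P1: E(K, 0x1) = 0xF; 0x2 ⊕ 0xF = 0xD.
P2: E(K, 0x2) = 0x6; 0x8 ⊕ 0x6 = 0xE.
P3: E(K, 0x8) = 0x3; 0x6 ⊕ 0x3 = 0x5.
P4: E(K, 0x6) = 0x4; 0x1 ⊕ 0x4 = 0x5.
P5: E(K, 0x1) = 0xF; 0x5 ⊕ 0xF = 0xA.
P6: E(K, 0x5) = 0xD; 0x7 ⊕ 0xD = 0xA.
Blocks that differ from the original plaintext: P3, P4.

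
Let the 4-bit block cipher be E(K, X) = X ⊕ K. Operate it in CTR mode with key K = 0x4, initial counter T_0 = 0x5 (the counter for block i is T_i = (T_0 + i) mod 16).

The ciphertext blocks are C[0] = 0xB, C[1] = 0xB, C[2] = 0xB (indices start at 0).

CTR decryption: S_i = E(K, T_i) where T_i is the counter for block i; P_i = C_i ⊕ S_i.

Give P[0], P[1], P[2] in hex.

P[0]: T = 0x5, S = E(K, T) = 0x1; 0xB ⊕ 0x1 = 0xA.
P[1]: T = 0x6, S = E(K, T) = 0x2; 0xB ⊕ 0x2 = 0x9.
P[2]: T = 0x7, S = E(K, T) = 0x3; 0xB ⊕ 0x3 = 0x8.

P[0] = 0xA, P[1] = 0x9, P[2] = 0x8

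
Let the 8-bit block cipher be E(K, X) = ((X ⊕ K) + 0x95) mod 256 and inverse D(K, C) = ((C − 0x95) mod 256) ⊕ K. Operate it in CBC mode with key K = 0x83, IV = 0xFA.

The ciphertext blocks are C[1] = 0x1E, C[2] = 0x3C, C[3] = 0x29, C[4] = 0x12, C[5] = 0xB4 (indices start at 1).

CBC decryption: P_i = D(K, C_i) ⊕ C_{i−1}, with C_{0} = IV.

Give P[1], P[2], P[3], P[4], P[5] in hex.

P[1] = 0xF0, P[2] = 0x3A, P[3] = 0x2B, P[4] = 0xD7, P[5] = 0x8E

P[1]: D(K, 0x1E) = 0x0A; 0x0A ⊕ 0xFA = 0xF0.
P[2]: D(K, 0x3C) = 0x24; 0x24 ⊕ 0x1E = 0x3A.
P[3]: D(K, 0x29) = 0x17; 0x17 ⊕ 0x3C = 0x2B.
P[4]: D(K, 0x12) = 0xFE; 0xFE ⊕ 0x29 = 0xD7.
P[5]: D(K, 0xB4) = 0x9C; 0x9C ⊕ 0x12 = 0x8E.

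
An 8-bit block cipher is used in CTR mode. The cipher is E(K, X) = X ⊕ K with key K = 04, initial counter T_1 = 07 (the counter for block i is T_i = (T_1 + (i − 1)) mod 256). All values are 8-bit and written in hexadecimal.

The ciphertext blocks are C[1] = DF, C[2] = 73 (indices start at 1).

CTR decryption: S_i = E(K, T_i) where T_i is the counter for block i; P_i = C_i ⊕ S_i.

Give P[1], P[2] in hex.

P[1] = DC, P[2] = 7F

P[1]: T = 07, S = E(K, T) = 03; DF ⊕ 03 = DC.
P[2]: T = 08, S = E(K, T) = 0C; 73 ⊕ 0C = 7F.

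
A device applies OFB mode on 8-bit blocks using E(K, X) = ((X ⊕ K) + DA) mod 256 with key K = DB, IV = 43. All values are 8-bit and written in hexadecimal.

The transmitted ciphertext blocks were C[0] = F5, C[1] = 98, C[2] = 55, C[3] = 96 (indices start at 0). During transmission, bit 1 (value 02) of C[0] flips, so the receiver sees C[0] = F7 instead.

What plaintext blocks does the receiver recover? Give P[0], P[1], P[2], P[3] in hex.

P[0] = 85, P[1] = 1B, P[2] = 67, P[3] = 55

OFB decryption: S_i = E(K, S_{i−1}) with S_{−1} = IV; P_i = C_i ⊕ S_i.
Only C[0] changed, to F7. In OFB, a change in C_i flips the same bit in P_i only; the keystream is unaffected. Decrypting the received ciphertext:
P[0]: S = E(K, 43) = 72; F7 ⊕ 72 = 85.
P[1]: S = E(K, 72) = 83; 98 ⊕ 83 = 1B.
P[2]: S = E(K, 83) = 32; 55 ⊕ 32 = 67.
P[3]: S = E(K, 32) = C3; 96 ⊕ C3 = 55.
Blocks that differ from the original plaintext: P[0].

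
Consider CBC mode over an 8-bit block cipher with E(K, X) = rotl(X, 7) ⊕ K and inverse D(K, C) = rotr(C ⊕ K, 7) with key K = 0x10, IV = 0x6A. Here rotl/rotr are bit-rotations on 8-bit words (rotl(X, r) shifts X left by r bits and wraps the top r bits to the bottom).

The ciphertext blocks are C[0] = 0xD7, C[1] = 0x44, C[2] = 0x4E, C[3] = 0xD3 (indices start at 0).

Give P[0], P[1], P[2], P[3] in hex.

CBC decryption: P_i = D(K, C_i) ⊕ C_{i−1}, with C_{−1} = IV.
P[0]: D(K, 0xD7) = 0x8F; 0x8F ⊕ 0x6A = 0xE5.
P[1]: D(K, 0x44) = 0xA8; 0xA8 ⊕ 0xD7 = 0x7F.
P[2]: D(K, 0x4E) = 0xBC; 0xBC ⊕ 0x44 = 0xF8.
P[3]: D(K, 0xD3) = 0x87; 0x87 ⊕ 0x4E = 0xC9.

P[0] = 0xE5, P[1] = 0x7F, P[2] = 0xF8, P[3] = 0xC9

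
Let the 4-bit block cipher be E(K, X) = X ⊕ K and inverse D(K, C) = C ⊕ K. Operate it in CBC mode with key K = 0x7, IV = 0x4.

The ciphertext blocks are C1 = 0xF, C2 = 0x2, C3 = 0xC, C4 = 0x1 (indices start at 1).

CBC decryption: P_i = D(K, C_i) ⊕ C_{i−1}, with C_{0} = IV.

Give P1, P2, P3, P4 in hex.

P1 = 0xC, P2 = 0xA, P3 = 0x9, P4 = 0xA

P1: D(K, 0xF) = 0x8; 0x8 ⊕ 0x4 = 0xC.
P2: D(K, 0x2) = 0x5; 0x5 ⊕ 0xF = 0xA.
P3: D(K, 0xC) = 0xB; 0xB ⊕ 0x2 = 0x9.
P4: D(K, 0x1) = 0x6; 0x6 ⊕ 0xC = 0xA.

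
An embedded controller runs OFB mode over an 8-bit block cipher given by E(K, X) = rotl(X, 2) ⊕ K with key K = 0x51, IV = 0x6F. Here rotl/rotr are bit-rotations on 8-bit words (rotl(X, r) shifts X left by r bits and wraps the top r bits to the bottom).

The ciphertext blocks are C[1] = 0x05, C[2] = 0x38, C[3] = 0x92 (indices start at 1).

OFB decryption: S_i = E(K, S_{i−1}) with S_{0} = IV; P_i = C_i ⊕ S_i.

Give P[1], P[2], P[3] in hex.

P[1] = 0xE9, P[2] = 0xDA, P[3] = 0x48

P[1]: S = E(K, 0x6F) = 0xEC; 0x05 ⊕ 0xEC = 0xE9.
P[2]: S = E(K, 0xEC) = 0xE2; 0x38 ⊕ 0xE2 = 0xDA.
P[3]: S = E(K, 0xE2) = 0xDA; 0x92 ⊕ 0xDA = 0x48.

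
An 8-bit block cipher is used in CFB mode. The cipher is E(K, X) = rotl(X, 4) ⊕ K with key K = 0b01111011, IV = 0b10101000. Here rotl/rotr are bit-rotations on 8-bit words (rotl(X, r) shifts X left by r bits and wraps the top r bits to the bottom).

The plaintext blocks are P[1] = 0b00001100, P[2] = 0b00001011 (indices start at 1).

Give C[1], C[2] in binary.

CFB encryption: C_i = P_i ⊕ E(K, C_{i−1}), with C_{0} = IV.
C[1]: E(K, 0b10101000) = 0b11110001; 0b00001100 ⊕ 0b11110001 = 0b11111101.
C[2]: E(K, 0b11111101) = 0b10100100; 0b00001011 ⊕ 0b10100100 = 0b10101111.

C[1] = 0b11111101, C[2] = 0b10101111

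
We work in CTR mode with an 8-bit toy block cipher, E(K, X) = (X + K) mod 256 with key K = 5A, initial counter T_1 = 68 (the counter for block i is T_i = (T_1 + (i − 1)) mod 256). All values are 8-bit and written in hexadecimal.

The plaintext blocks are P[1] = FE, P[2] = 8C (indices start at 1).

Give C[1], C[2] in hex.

CTR encryption: S_i = E(K, T_i) where T_i is the counter for block i; C_i = P_i ⊕ S_i.
C[1]: T = 68, S = E(K, T) = C2; FE ⊕ C2 = 3C.
C[2]: T = 69, S = E(K, T) = C3; 8C ⊕ C3 = 4F.

C[1] = 3C, C[2] = 4F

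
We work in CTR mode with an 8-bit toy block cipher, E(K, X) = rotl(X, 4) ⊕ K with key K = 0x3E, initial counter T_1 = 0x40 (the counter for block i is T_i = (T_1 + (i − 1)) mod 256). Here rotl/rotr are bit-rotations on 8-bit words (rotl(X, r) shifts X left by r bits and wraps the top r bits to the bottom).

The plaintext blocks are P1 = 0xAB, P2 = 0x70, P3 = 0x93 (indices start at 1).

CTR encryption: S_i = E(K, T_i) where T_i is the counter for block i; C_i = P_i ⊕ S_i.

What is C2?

C1: T = 0x40, S = E(K, T) = 0x3A; 0xAB ⊕ 0x3A = 0x91.
C2: T = 0x41, S = E(K, T) = 0x2A; 0x70 ⊕ 0x2A = 0x5A.

C2 = 0x5A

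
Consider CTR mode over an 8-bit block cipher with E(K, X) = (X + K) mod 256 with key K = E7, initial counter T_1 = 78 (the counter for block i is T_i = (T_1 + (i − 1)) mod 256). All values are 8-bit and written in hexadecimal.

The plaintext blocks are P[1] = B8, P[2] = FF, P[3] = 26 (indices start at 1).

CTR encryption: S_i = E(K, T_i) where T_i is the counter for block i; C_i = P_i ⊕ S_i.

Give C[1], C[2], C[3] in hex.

C[1]: T = 78, S = E(K, T) = 5F; B8 ⊕ 5F = E7.
C[2]: T = 79, S = E(K, T) = 60; FF ⊕ 60 = 9F.
C[3]: T = 7A, S = E(K, T) = 61; 26 ⊕ 61 = 47.

C[1] = E7, C[2] = 9F, C[3] = 47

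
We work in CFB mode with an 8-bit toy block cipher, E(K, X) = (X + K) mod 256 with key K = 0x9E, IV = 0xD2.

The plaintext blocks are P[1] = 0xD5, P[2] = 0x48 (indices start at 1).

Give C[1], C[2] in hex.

CFB encryption: C_i = P_i ⊕ E(K, C_{i−1}), with C_{0} = IV.
C[1]: E(K, 0xD2) = 0x70; 0xD5 ⊕ 0x70 = 0xA5.
C[2]: E(K, 0xA5) = 0x43; 0x48 ⊕ 0x43 = 0x0B.

C[1] = 0xA5, C[2] = 0x0B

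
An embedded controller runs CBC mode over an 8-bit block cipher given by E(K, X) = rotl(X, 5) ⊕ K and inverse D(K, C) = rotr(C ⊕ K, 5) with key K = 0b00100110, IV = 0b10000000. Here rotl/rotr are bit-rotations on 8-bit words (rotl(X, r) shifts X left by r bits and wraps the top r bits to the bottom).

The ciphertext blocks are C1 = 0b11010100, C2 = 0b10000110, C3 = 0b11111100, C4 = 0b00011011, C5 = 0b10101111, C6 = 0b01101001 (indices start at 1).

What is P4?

P4 = 0b00010101

CBC decryption: P_i = D(K, C_i) ⊕ C_{i−1}, with C_{0} = IV.
P4: D(K, 0b00011011) = 0b11101001; 0b11101001 ⊕ 0b11111100 = 0b00010101.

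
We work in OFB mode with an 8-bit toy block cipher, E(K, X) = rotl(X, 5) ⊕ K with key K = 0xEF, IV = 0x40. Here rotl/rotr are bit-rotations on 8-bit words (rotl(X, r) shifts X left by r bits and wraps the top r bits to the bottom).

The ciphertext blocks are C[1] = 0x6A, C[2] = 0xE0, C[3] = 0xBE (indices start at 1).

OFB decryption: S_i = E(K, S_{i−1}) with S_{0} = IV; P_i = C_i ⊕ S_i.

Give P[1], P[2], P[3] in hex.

P[1] = 0x8D, P[2] = 0xF3, P[3] = 0x33

P[1]: S = E(K, 0x40) = 0xE7; 0x6A ⊕ 0xE7 = 0x8D.
P[2]: S = E(K, 0xE7) = 0x13; 0xE0 ⊕ 0x13 = 0xF3.
P[3]: S = E(K, 0x13) = 0x8D; 0xBE ⊕ 0x8D = 0x33.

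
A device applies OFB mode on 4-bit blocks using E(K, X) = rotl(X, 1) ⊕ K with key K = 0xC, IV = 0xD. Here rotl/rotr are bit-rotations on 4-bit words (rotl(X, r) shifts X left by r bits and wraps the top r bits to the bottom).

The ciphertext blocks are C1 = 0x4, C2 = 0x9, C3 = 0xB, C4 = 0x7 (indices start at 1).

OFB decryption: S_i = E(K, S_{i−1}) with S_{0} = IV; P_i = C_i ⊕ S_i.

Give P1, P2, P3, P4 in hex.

P1 = 0x3, P2 = 0xB, P3 = 0x3, P4 = 0xA

P1: S = E(K, 0xD) = 0x7; 0x4 ⊕ 0x7 = 0x3.
P2: S = E(K, 0x7) = 0x2; 0x9 ⊕ 0x2 = 0xB.
P3: S = E(K, 0x2) = 0x8; 0xB ⊕ 0x8 = 0x3.
P4: S = E(K, 0x8) = 0xD; 0x7 ⊕ 0xD = 0xA.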